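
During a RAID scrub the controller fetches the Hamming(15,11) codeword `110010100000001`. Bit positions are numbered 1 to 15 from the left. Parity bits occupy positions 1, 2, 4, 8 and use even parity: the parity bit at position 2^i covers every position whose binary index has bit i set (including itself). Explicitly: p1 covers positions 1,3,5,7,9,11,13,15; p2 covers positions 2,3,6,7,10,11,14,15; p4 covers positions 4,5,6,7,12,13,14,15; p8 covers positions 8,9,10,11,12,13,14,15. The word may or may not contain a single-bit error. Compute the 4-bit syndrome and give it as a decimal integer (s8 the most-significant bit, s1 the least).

14

s1: b1⊕b3⊕b5⊕b7⊕b9⊕b11⊕b13⊕b15 = 1⊕0⊕1⊕1⊕0⊕0⊕0⊕1 = 0
s2: b2⊕b3⊕b6⊕b7⊕b10⊕b11⊕b14⊕b15 = 1⊕0⊕0⊕1⊕0⊕0⊕0⊕1 = 1
s4: b4⊕b5⊕b6⊕b7⊕b12⊕b13⊕b14⊕b15 = 0⊕1⊕0⊕1⊕0⊕0⊕0⊕1 = 1
s8: b8⊕b9⊕b10⊕b11⊕b12⊕b13⊕b14⊕b15 = 0⊕0⊕0⊕0⊕0⊕0⊕0⊕1 = 1
Syndrome (s8...s1) = 1110 → position 14.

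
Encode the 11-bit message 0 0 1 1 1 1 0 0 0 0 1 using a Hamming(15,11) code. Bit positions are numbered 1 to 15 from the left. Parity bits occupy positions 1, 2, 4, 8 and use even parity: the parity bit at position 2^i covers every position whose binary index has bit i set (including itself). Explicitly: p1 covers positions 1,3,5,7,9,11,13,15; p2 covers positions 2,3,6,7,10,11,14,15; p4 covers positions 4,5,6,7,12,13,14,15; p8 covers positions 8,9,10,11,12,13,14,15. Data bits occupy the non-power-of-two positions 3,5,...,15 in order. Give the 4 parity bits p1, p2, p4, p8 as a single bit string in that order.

1011

Place data bits at non-power-of-two positions: b3=0, b5=0, b6=1, b7=1, b9=1, b10=1, b11=0, b12=0, b13=0, b14=0, b15=1.
p1 = XOR of data positions {3,5,7,9,11,13,15} = 0⊕0⊕1⊕1⊕0⊕0⊕1 = 1
p2 = XOR of data positions {3,6,7,10,11,14,15} = 0⊕1⊕1⊕1⊕0⊕0⊕1 = 0
p4 = XOR of data positions {5,6,7,12,13,14,15} = 0⊕1⊕1⊕0⊕0⊕0⊕1 = 1
p8 = XOR of data positions {9,10,11,12,13,14,15} = 1⊕1⊕0⊕0⊕0⊕0⊕1 = 1
Parity bits p1,p2,p4,p8 = 1011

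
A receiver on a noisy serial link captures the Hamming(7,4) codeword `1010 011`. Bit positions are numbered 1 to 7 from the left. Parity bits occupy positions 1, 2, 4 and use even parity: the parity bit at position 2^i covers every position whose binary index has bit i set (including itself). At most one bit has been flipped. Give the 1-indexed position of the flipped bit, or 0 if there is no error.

3

s1: b1⊕b3⊕b5⊕b7 = 1⊕1⊕0⊕1 = 1
s2: b2⊕b3⊕b6⊕b7 = 0⊕1⊕1⊕1 = 1
s4: b4⊕b5⊕b6⊕b7 = 0⊕0⊕1⊕1 = 0
Syndrome (s4...s1) = 011 → position 3.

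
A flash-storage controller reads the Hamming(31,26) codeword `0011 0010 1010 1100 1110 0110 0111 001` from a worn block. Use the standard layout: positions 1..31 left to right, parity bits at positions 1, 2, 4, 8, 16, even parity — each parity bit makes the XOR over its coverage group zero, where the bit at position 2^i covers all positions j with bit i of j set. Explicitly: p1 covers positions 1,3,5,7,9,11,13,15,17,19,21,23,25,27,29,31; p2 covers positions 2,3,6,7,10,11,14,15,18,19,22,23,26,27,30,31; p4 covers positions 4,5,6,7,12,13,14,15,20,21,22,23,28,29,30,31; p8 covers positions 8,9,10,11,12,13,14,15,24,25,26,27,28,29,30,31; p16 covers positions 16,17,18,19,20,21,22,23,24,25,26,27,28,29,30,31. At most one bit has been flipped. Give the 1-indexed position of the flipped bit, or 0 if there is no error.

s1: b1⊕b3⊕b5⊕b7⊕b9⊕b11⊕b13⊕b15⊕b17⊕b19⊕b21⊕b23⊕b25⊕b27⊕b29⊕b31 = 0⊕1⊕0⊕1⊕1⊕1⊕1⊕0⊕1⊕1⊕0⊕1⊕0⊕1⊕0⊕1 = 0
s2: b2⊕b3⊕b6⊕b7⊕b10⊕b11⊕b14⊕b15⊕b18⊕b19⊕b22⊕b23⊕b26⊕b27⊕b30⊕b31 = 0⊕1⊕0⊕1⊕0⊕1⊕1⊕0⊕1⊕1⊕1⊕1⊕1⊕1⊕0⊕1 = 1
s4: b4⊕b5⊕b6⊕b7⊕b12⊕b13⊕b14⊕b15⊕b20⊕b21⊕b22⊕b23⊕b28⊕b29⊕b30⊕b31 = 1⊕0⊕0⊕1⊕0⊕1⊕1⊕0⊕0⊕0⊕1⊕1⊕1⊕0⊕0⊕1 = 0
s8: b8⊕b9⊕b10⊕b11⊕b12⊕b13⊕b14⊕b15⊕b24⊕b25⊕b26⊕b27⊕b28⊕b29⊕b30⊕b31 = 0⊕1⊕0⊕1⊕0⊕1⊕1⊕0⊕0⊕0⊕1⊕1⊕1⊕0⊕0⊕1 = 0
s16: b16⊕b17⊕b18⊕b19⊕b20⊕b21⊕b22⊕b23⊕b24⊕b25⊕b26⊕b27⊕b28⊕b29⊕b30⊕b31 = 0⊕1⊕1⊕1⊕0⊕0⊕1⊕1⊕0⊕0⊕1⊕1⊕1⊕0⊕0⊕1 = 1
Syndrome (s16...s1) = 10010 → position 18.

18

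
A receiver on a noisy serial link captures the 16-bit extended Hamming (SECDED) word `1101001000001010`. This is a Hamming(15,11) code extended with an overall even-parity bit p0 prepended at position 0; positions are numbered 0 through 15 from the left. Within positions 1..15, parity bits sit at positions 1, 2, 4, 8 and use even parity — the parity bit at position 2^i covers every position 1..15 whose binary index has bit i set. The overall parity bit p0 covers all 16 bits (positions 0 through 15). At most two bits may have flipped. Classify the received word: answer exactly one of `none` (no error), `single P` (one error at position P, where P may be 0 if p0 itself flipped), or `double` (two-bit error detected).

double

s1: b1⊕b3⊕b5⊕b7⊕b9⊕b11⊕b13⊕b15 = 1⊕1⊕0⊕0⊕0⊕0⊕0⊕0 = 0
s2: b2⊕b3⊕b6⊕b7⊕b10⊕b11⊕b14⊕b15 = 0⊕1⊕1⊕0⊕0⊕0⊕1⊕0 = 1
s4: b4⊕b5⊕b6⊕b7⊕b12⊕b13⊕b14⊕b15 = 0⊕0⊕1⊕0⊕1⊕0⊕1⊕0 = 1
s8: b8⊕b9⊕b10⊕b11⊕b12⊕b13⊕b14⊕b15 = 0⊕0⊕0⊕0⊕1⊕0⊕1⊕0 = 0
Syndrome (s8...s1) = 0110 → position 6.
Overall parity (XOR of all 16 bits, including p0): 1⊕1⊕0⊕1⊕0⊕0⊕1⊕0⊕0⊕0⊕0⊕0⊕1⊕0⊕1⊕0 = 0
Overall=0, syndrome position=6 → double-bit error detected (uncorrectable).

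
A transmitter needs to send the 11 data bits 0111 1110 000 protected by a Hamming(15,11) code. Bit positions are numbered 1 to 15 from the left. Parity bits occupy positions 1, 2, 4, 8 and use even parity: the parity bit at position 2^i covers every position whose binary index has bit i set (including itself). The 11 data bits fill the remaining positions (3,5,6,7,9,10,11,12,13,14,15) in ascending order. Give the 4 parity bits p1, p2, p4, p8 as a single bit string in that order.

0011

Place data bits at non-power-of-two positions: b3=0, b5=1, b6=1, b7=1, b9=1, b10=1, b11=1, b12=0, b13=0, b14=0, b15=0.
p1 = XOR of data positions {3,5,7,9,11,13,15} = 0⊕1⊕1⊕1⊕1⊕0⊕0 = 0
p2 = XOR of data positions {3,6,7,10,11,14,15} = 0⊕1⊕1⊕1⊕1⊕0⊕0 = 0
p4 = XOR of data positions {5,6,7,12,13,14,15} = 1⊕1⊕1⊕0⊕0⊕0⊕0 = 1
p8 = XOR of data positions {9,10,11,12,13,14,15} = 1⊕1⊕1⊕0⊕0⊕0⊕0 = 1
Parity bits p1,p2,p4,p8 = 0011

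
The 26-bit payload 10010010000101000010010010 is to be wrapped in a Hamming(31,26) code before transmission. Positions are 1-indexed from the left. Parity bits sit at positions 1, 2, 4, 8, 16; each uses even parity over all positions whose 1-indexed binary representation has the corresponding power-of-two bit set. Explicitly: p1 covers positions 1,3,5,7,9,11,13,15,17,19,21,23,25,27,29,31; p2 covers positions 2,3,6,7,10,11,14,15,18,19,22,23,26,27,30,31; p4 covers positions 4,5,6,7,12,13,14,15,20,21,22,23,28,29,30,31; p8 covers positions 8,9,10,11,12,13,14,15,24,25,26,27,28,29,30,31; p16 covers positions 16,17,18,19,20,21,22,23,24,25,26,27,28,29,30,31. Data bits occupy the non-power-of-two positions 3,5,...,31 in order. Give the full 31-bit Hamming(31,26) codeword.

0010001000100001101000010010010

Place data bits at non-power-of-two positions: b3=1, b5=0, b6=0, b7=1, b9=0, b10=0, b11=1, b12=0, b13=0, b14=0, b15=0, b17=1, b18=0, b19=1, b20=0, b21=0, b22=0, b23=0, b24=1, b25=0, b26=0, b27=1, b28=0, b29=0, b30=1, b31=0.
p1 = XOR of data positions {3,5,7,9,11,13,15,17,19,21,23,25,27,29,31} = 1⊕0⊕1⊕0⊕1⊕0⊕0⊕1⊕1⊕0⊕0⊕0⊕1⊕0⊕0 = 0
p2 = XOR of data positions {3,6,7,10,11,14,15,18,19,22,23,26,27,30,31} = 1⊕0⊕1⊕0⊕1⊕0⊕0⊕0⊕1⊕0⊕0⊕0⊕1⊕1⊕0 = 0
p4 = XOR of data positions {5,6,7,12,13,14,15,20,21,22,23,28,29,30,31} = 0⊕0⊕1⊕0⊕0⊕0⊕0⊕0⊕0⊕0⊕0⊕0⊕0⊕1⊕0 = 0
p8 = XOR of data positions {9,10,11,12,13,14,15,24,25,26,27,28,29,30,31} = 0⊕0⊕1⊕0⊕0⊕0⊕0⊕1⊕0⊕0⊕1⊕0⊕0⊕1⊕0 = 0
p16 = XOR of data positions {17,18,19,20,21,22,23,24,25,26,27,28,29,30,31} = 1⊕0⊕1⊕0⊕0⊕0⊕0⊕1⊕0⊕0⊕1⊕0⊕0⊕1⊕0 = 1
Codeword b1..b31 = 0010001000100001101000010010010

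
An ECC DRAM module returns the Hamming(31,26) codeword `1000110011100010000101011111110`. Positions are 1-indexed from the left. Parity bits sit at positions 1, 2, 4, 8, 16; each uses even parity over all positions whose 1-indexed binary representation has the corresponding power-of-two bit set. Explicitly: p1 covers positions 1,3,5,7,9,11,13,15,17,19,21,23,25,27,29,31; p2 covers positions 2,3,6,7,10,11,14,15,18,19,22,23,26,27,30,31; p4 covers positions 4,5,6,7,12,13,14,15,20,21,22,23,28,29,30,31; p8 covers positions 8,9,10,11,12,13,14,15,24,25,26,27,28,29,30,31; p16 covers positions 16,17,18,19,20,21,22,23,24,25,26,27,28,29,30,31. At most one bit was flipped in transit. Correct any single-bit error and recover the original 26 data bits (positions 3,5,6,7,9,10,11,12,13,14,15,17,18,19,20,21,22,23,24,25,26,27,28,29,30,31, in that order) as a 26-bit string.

s1: b1⊕b3⊕b5⊕b7⊕b9⊕b11⊕b13⊕b15⊕b17⊕b19⊕b21⊕b23⊕b25⊕b27⊕b29⊕b31 = 1⊕0⊕1⊕0⊕1⊕1⊕0⊕1⊕0⊕0⊕0⊕0⊕1⊕1⊕1⊕0 = 0
s2: b2⊕b3⊕b6⊕b7⊕b10⊕b11⊕b14⊕b15⊕b18⊕b19⊕b22⊕b23⊕b26⊕b27⊕b30⊕b31 = 0⊕0⊕1⊕0⊕1⊕1⊕0⊕1⊕0⊕0⊕1⊕0⊕1⊕1⊕1⊕0 = 0
s4: b4⊕b5⊕b6⊕b7⊕b12⊕b13⊕b14⊕b15⊕b20⊕b21⊕b22⊕b23⊕b28⊕b29⊕b30⊕b31 = 0⊕1⊕1⊕0⊕0⊕0⊕0⊕1⊕1⊕0⊕1⊕0⊕1⊕1⊕1⊕0 = 0
s8: b8⊕b9⊕b10⊕b11⊕b12⊕b13⊕b14⊕b15⊕b24⊕b25⊕b26⊕b27⊕b28⊕b29⊕b30⊕b31 = 0⊕1⊕1⊕1⊕0⊕0⊕0⊕1⊕1⊕1⊕1⊕1⊕1⊕1⊕1⊕0 = 1
s16: b16⊕b17⊕b18⊕b19⊕b20⊕b21⊕b22⊕b23⊕b24⊕b25⊕b26⊕b27⊕b28⊕b29⊕b30⊕b31 = 0⊕0⊕0⊕0⊕1⊕0⊕1⊕0⊕1⊕1⊕1⊕1⊕1⊕1⊕1⊕0 = 1
Syndrome (s16...s1) = 11000 → position 24.
Flip bit 24: corrected codeword = 1000110011100010000101001111110
Data bits at positions 3,5,6,7,9,10,11,12,13,14,15,17,18,19,20,21,22,23,24,25,26,27,28,29,30,31: 01101110001000101001111110

01101110001000101001111110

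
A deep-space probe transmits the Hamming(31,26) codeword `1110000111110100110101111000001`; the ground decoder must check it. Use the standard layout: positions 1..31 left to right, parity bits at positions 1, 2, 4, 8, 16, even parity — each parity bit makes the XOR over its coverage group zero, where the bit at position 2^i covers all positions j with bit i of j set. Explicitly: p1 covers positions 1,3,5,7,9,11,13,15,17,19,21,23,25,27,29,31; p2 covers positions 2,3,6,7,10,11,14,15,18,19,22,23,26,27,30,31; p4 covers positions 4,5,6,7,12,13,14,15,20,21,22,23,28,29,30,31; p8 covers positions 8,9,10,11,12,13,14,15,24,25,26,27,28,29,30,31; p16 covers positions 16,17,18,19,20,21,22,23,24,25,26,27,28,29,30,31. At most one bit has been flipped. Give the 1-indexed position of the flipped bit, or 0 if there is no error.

10

s1: b1⊕b3⊕b5⊕b7⊕b9⊕b11⊕b13⊕b15⊕b17⊕b19⊕b21⊕b23⊕b25⊕b27⊕b29⊕b31 = 1⊕1⊕0⊕0⊕1⊕1⊕0⊕0⊕1⊕0⊕0⊕1⊕1⊕0⊕0⊕1 = 0
s2: b2⊕b3⊕b6⊕b7⊕b10⊕b11⊕b14⊕b15⊕b18⊕b19⊕b22⊕b23⊕b26⊕b27⊕b30⊕b31 = 1⊕1⊕0⊕0⊕1⊕1⊕1⊕0⊕1⊕0⊕1⊕1⊕0⊕0⊕0⊕1 = 1
s4: b4⊕b5⊕b6⊕b7⊕b12⊕b13⊕b14⊕b15⊕b20⊕b21⊕b22⊕b23⊕b28⊕b29⊕b30⊕b31 = 0⊕0⊕0⊕0⊕1⊕0⊕1⊕0⊕1⊕0⊕1⊕1⊕0⊕0⊕0⊕1 = 0
s8: b8⊕b9⊕b10⊕b11⊕b12⊕b13⊕b14⊕b15⊕b24⊕b25⊕b26⊕b27⊕b28⊕b29⊕b30⊕b31 = 1⊕1⊕1⊕1⊕1⊕0⊕1⊕0⊕1⊕1⊕0⊕0⊕0⊕0⊕0⊕1 = 1
s16: b16⊕b17⊕b18⊕b19⊕b20⊕b21⊕b22⊕b23⊕b24⊕b25⊕b26⊕b27⊕b28⊕b29⊕b30⊕b31 = 0⊕1⊕1⊕0⊕1⊕0⊕1⊕1⊕1⊕1⊕0⊕0⊕0⊕0⊕0⊕1 = 0
Syndrome (s16...s1) = 01010 → position 10.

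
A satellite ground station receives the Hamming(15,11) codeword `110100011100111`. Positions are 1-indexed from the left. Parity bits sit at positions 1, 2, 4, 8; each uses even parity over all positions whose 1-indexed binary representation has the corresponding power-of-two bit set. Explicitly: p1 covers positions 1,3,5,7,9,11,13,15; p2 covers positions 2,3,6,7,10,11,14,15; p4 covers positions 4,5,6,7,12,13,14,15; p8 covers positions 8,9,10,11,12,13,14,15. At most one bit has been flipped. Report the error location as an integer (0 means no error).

0

s1: b1⊕b3⊕b5⊕b7⊕b9⊕b11⊕b13⊕b15 = 1⊕0⊕0⊕0⊕1⊕0⊕1⊕1 = 0
s2: b2⊕b3⊕b6⊕b7⊕b10⊕b11⊕b14⊕b15 = 1⊕0⊕0⊕0⊕1⊕0⊕1⊕1 = 0
s4: b4⊕b5⊕b6⊕b7⊕b12⊕b13⊕b14⊕b15 = 1⊕0⊕0⊕0⊕0⊕1⊕1⊕1 = 0
s8: b8⊕b9⊕b10⊕b11⊕b12⊕b13⊕b14⊕b15 = 1⊕1⊕1⊕0⊕0⊕1⊕1⊕1 = 0
Syndrome (s8...s1) = 0000 → position 0 (no error).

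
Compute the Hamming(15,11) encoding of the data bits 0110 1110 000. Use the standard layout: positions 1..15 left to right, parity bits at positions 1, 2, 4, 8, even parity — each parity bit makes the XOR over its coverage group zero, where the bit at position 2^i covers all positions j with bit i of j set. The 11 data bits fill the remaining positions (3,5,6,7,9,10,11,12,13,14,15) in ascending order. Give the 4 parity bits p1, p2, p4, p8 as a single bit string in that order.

Place data bits at non-power-of-two positions: b3=0, b5=1, b6=1, b7=0, b9=1, b10=1, b11=1, b12=0, b13=0, b14=0, b15=0.
p1 = XOR of data positions {3,5,7,9,11,13,15} = 0⊕1⊕0⊕1⊕1⊕0⊕0 = 1
p2 = XOR of data positions {3,6,7,10,11,14,15} = 0⊕1⊕0⊕1⊕1⊕0⊕0 = 1
p4 = XOR of data positions {5,6,7,12,13,14,15} = 1⊕1⊕0⊕0⊕0⊕0⊕0 = 0
p8 = XOR of data positions {9,10,11,12,13,14,15} = 1⊕1⊕1⊕0⊕0⊕0⊕0 = 1
Parity bits p1,p2,p4,p8 = 1101

1101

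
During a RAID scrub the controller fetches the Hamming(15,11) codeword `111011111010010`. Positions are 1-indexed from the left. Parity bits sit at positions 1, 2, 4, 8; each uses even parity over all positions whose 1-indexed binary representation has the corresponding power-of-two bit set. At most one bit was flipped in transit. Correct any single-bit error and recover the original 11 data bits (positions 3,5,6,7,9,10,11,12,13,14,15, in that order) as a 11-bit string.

11111010010

s1: b1⊕b3⊕b5⊕b7⊕b9⊕b11⊕b13⊕b15 = 1⊕1⊕1⊕1⊕1⊕1⊕0⊕0 = 0
s2: b2⊕b3⊕b6⊕b7⊕b10⊕b11⊕b14⊕b15 = 1⊕1⊕1⊕1⊕0⊕1⊕1⊕0 = 0
s4: b4⊕b5⊕b6⊕b7⊕b12⊕b13⊕b14⊕b15 = 0⊕1⊕1⊕1⊕0⊕0⊕1⊕0 = 0
s8: b8⊕b9⊕b10⊕b11⊕b12⊕b13⊕b14⊕b15 = 1⊕1⊕0⊕1⊕0⊕0⊕1⊕0 = 0
Syndrome (s8...s1) = 0000 → position 0 (no error).
No correction needed.
Data bits at positions 3,5,6,7,9,10,11,12,13,14,15: 11111010010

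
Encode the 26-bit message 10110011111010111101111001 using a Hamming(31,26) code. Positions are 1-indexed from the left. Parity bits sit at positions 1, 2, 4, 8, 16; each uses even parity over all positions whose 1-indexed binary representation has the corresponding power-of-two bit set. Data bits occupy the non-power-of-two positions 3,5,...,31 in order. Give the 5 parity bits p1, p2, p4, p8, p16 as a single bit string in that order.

00000

Place data bits at non-power-of-two positions: b3=1, b5=0, b6=1, b7=1, b9=0, b10=0, b11=1, b12=1, b13=1, b14=1, b15=1, b17=0, b18=1, b19=0, b20=1, b21=1, b22=1, b23=1, b24=0, b25=1, b26=1, b27=1, b28=1, b29=0, b30=0, b31=1.
p1 = XOR of data positions {3,5,7,9,11,13,15,17,19,21,23,25,27,29,31} = 1⊕0⊕1⊕0⊕1⊕1⊕1⊕0⊕0⊕1⊕1⊕1⊕1⊕0⊕1 = 0
p2 = XOR of data positions {3,6,7,10,11,14,15,18,19,22,23,26,27,30,31} = 1⊕1⊕1⊕0⊕1⊕1⊕1⊕1⊕0⊕1⊕1⊕1⊕1⊕0⊕1 = 0
p4 = XOR of data positions {5,6,7,12,13,14,15,20,21,22,23,28,29,30,31} = 0⊕1⊕1⊕1⊕1⊕1⊕1⊕1⊕1⊕1⊕1⊕1⊕0⊕0⊕1 = 0
p8 = XOR of data positions {9,10,11,12,13,14,15,24,25,26,27,28,29,30,31} = 0⊕0⊕1⊕1⊕1⊕1⊕1⊕0⊕1⊕1⊕1⊕1⊕0⊕0⊕1 = 0
p16 = XOR of data positions {17,18,19,20,21,22,23,24,25,26,27,28,29,30,31} = 0⊕1⊕0⊕1⊕1⊕1⊕1⊕0⊕1⊕1⊕1⊕1⊕0⊕0⊕1 = 0
Parity bits p1,p2,p4,p8,p16 = 00000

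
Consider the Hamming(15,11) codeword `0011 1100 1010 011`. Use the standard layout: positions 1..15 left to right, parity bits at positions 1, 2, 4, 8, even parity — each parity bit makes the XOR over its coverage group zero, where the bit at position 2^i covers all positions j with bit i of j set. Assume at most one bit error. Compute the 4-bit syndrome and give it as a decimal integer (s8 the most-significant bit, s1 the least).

7

s1: b1⊕b3⊕b5⊕b7⊕b9⊕b11⊕b13⊕b15 = 0⊕1⊕1⊕0⊕1⊕1⊕0⊕1 = 1
s2: b2⊕b3⊕b6⊕b7⊕b10⊕b11⊕b14⊕b15 = 0⊕1⊕1⊕0⊕0⊕1⊕1⊕1 = 1
s4: b4⊕b5⊕b6⊕b7⊕b12⊕b13⊕b14⊕b15 = 1⊕1⊕1⊕0⊕0⊕0⊕1⊕1 = 1
s8: b8⊕b9⊕b10⊕b11⊕b12⊕b13⊕b14⊕b15 = 0⊕1⊕0⊕1⊕0⊕0⊕1⊕1 = 0
Syndrome (s8...s1) = 0111 → position 7.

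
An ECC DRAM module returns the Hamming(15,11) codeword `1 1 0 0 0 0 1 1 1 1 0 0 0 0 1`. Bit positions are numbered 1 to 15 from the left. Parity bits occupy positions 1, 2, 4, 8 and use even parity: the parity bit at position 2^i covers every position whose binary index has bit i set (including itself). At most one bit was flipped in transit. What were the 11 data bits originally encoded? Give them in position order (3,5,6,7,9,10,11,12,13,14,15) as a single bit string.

s1: b1⊕b3⊕b5⊕b7⊕b9⊕b11⊕b13⊕b15 = 1⊕0⊕0⊕1⊕1⊕0⊕0⊕1 = 0
s2: b2⊕b3⊕b6⊕b7⊕b10⊕b11⊕b14⊕b15 = 1⊕0⊕0⊕1⊕1⊕0⊕0⊕1 = 0
s4: b4⊕b5⊕b6⊕b7⊕b12⊕b13⊕b14⊕b15 = 0⊕0⊕0⊕1⊕0⊕0⊕0⊕1 = 0
s8: b8⊕b9⊕b10⊕b11⊕b12⊕b13⊕b14⊕b15 = 1⊕1⊕1⊕0⊕0⊕0⊕0⊕1 = 0
Syndrome (s8...s1) = 0000 → position 0 (no error).
No correction needed.
Data bits at positions 3,5,6,7,9,10,11,12,13,14,15: 00011100001

00011100001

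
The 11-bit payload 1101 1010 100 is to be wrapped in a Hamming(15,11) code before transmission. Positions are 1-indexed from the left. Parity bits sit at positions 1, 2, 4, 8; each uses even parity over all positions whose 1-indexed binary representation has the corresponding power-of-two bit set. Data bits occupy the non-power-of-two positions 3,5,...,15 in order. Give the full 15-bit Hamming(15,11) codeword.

Place data bits at non-power-of-two positions: b3=1, b5=1, b6=0, b7=1, b9=1, b10=0, b11=1, b12=0, b13=1, b14=0, b15=0.
p1 = XOR of data positions {3,5,7,9,11,13,15} = 1⊕1⊕1⊕1⊕1⊕1⊕0 = 0
p2 = XOR of data positions {3,6,7,10,11,14,15} = 1⊕0⊕1⊕0⊕1⊕0⊕0 = 1
p4 = XOR of data positions {5,6,7,12,13,14,15} = 1⊕0⊕1⊕0⊕1⊕0⊕0 = 1
p8 = XOR of data positions {9,10,11,12,13,14,15} = 1⊕0⊕1⊕0⊕1⊕0⊕0 = 1
Codeword b1..b15 = 011110111010100

011110111010100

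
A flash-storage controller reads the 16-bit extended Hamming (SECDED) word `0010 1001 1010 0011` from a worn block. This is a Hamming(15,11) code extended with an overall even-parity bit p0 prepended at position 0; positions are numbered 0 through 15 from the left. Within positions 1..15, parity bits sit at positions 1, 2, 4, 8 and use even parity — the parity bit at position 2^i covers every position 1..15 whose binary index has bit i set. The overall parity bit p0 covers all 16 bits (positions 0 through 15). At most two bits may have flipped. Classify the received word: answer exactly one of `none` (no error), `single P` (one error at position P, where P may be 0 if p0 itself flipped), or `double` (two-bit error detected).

single 2

s1: b1⊕b3⊕b5⊕b7⊕b9⊕b11⊕b13⊕b15 = 0⊕0⊕0⊕1⊕0⊕0⊕0⊕1 = 0
s2: b2⊕b3⊕b6⊕b7⊕b10⊕b11⊕b14⊕b15 = 1⊕0⊕0⊕1⊕1⊕0⊕1⊕1 = 1
s4: b4⊕b5⊕b6⊕b7⊕b12⊕b13⊕b14⊕b15 = 1⊕0⊕0⊕1⊕0⊕0⊕1⊕1 = 0
s8: b8⊕b9⊕b10⊕b11⊕b12⊕b13⊕b14⊕b15 = 1⊕0⊕1⊕0⊕0⊕0⊕1⊕1 = 0
Syndrome (s8...s1) = 0010 → position 2.
Overall parity (XOR of all 16 bits, including p0): 0⊕0⊕1⊕0⊕1⊕0⊕0⊕1⊕1⊕0⊕1⊕0⊕0⊕0⊕1⊕1 = 1
Overall=1, syndrome position=2 → single-bit error at position 2.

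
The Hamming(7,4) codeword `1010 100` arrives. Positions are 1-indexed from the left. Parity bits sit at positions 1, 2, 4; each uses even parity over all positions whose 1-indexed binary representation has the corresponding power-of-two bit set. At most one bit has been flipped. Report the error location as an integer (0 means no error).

7

s1: b1⊕b3⊕b5⊕b7 = 1⊕1⊕1⊕0 = 1
s2: b2⊕b3⊕b6⊕b7 = 0⊕1⊕0⊕0 = 1
s4: b4⊕b5⊕b6⊕b7 = 0⊕1⊕0⊕0 = 1
Syndrome (s4...s1) = 111 → position 7.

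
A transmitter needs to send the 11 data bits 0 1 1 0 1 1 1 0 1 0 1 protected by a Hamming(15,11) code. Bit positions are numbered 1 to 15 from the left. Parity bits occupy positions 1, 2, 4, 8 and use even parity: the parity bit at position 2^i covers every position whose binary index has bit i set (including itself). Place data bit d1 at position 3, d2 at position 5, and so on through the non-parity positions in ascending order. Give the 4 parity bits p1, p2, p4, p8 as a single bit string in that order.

1001

Place data bits at non-power-of-two positions: b3=0, b5=1, b6=1, b7=0, b9=1, b10=1, b11=1, b12=0, b13=1, b14=0, b15=1.
p1 = XOR of data positions {3,5,7,9,11,13,15} = 0⊕1⊕0⊕1⊕1⊕1⊕1 = 1
p2 = XOR of data positions {3,6,7,10,11,14,15} = 0⊕1⊕0⊕1⊕1⊕0⊕1 = 0
p4 = XOR of data positions {5,6,7,12,13,14,15} = 1⊕1⊕0⊕0⊕1⊕0⊕1 = 0
p8 = XOR of data positions {9,10,11,12,13,14,15} = 1⊕1⊕1⊕0⊕1⊕0⊕1 = 1
Parity bits p1,p2,p4,p8 = 1001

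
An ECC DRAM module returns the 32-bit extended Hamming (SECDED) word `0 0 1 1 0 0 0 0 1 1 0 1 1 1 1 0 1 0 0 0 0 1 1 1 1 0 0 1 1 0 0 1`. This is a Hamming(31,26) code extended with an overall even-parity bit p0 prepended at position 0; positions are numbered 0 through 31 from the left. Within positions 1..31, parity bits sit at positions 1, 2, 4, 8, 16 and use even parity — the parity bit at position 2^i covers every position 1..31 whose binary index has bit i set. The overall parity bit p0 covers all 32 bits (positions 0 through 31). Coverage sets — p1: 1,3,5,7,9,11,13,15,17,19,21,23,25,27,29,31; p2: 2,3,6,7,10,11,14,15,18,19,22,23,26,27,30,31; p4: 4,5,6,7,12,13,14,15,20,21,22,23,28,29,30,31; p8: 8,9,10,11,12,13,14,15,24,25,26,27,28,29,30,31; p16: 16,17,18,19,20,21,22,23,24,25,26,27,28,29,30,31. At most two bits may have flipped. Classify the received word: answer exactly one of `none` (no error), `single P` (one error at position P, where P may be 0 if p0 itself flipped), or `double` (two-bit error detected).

s1: b1⊕b3⊕b5⊕b7⊕b9⊕b11⊕b13⊕b15⊕b17⊕b19⊕b21⊕b23⊕b25⊕b27⊕b29⊕b31 = 0⊕1⊕0⊕0⊕1⊕1⊕1⊕0⊕0⊕0⊕1⊕1⊕0⊕1⊕0⊕1 = 0
s2: b2⊕b3⊕b6⊕b7⊕b10⊕b11⊕b14⊕b15⊕b18⊕b19⊕b22⊕b23⊕b26⊕b27⊕b30⊕b31 = 1⊕1⊕0⊕0⊕0⊕1⊕1⊕0⊕0⊕0⊕1⊕1⊕0⊕1⊕0⊕1 = 0
s4: b4⊕b5⊕b6⊕b7⊕b12⊕b13⊕b14⊕b15⊕b20⊕b21⊕b22⊕b23⊕b28⊕b29⊕b30⊕b31 = 0⊕0⊕0⊕0⊕1⊕1⊕1⊕0⊕0⊕1⊕1⊕1⊕1⊕0⊕0⊕1 = 0
s8: b8⊕b9⊕b10⊕b11⊕b12⊕b13⊕b14⊕b15⊕b24⊕b25⊕b26⊕b27⊕b28⊕b29⊕b30⊕b31 = 1⊕1⊕0⊕1⊕1⊕1⊕1⊕0⊕1⊕0⊕0⊕1⊕1⊕0⊕0⊕1 = 0
s16: b16⊕b17⊕b18⊕b19⊕b20⊕b21⊕b22⊕b23⊕b24⊕b25⊕b26⊕b27⊕b28⊕b29⊕b30⊕b31 = 1⊕0⊕0⊕0⊕0⊕1⊕1⊕1⊕1⊕0⊕0⊕1⊕1⊕0⊕0⊕1 = 0
Syndrome (s16...s1) = 00000 → position 0 (no error).
Overall parity (XOR of all 32 bits, including p0): 0⊕0⊕1⊕1⊕0⊕0⊕0⊕0⊕1⊕1⊕0⊕1⊕1⊕1⊕1⊕0⊕1⊕0⊕0⊕0⊕0⊕1⊕1⊕1⊕1⊕0⊕0⊕1⊕1⊕0⊕0⊕1 = 0
Overall=0, syndrome position=0 → no error.

none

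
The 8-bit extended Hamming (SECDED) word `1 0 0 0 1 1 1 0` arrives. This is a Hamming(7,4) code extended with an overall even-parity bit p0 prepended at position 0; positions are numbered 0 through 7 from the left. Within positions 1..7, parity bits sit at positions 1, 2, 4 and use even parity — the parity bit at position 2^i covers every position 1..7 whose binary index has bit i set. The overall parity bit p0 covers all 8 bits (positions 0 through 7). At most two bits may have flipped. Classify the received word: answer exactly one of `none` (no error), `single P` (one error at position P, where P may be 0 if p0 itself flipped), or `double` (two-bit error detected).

s1: b1⊕b3⊕b5⊕b7 = 0⊕0⊕1⊕0 = 1
s2: b2⊕b3⊕b6⊕b7 = 0⊕0⊕1⊕0 = 1
s4: b4⊕b5⊕b6⊕b7 = 1⊕1⊕1⊕0 = 1
Syndrome (s4...s1) = 111 → position 7.
Overall parity (XOR of all 8 bits, including p0): 1⊕0⊕0⊕0⊕1⊕1⊕1⊕0 = 0
Overall=0, syndrome position=7 → double-bit error detected (uncorrectable).

double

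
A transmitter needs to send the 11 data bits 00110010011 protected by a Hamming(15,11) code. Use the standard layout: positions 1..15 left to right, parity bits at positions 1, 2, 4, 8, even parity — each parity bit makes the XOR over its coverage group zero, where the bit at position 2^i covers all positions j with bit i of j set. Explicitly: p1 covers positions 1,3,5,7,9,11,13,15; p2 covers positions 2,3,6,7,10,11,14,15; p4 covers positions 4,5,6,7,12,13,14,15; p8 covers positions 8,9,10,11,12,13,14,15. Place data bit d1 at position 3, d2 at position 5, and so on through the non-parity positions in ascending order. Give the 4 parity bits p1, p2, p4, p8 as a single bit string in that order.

1101

Place data bits at non-power-of-two positions: b3=0, b5=0, b6=1, b7=1, b9=0, b10=0, b11=1, b12=0, b13=0, b14=1, b15=1.
p1 = XOR of data positions {3,5,7,9,11,13,15} = 0⊕0⊕1⊕0⊕1⊕0⊕1 = 1
p2 = XOR of data positions {3,6,7,10,11,14,15} = 0⊕1⊕1⊕0⊕1⊕1⊕1 = 1
p4 = XOR of data positions {5,6,7,12,13,14,15} = 0⊕1⊕1⊕0⊕0⊕1⊕1 = 0
p8 = XOR of data positions {9,10,11,12,13,14,15} = 0⊕0⊕1⊕0⊕0⊕1⊕1 = 1
Parity bits p1,p2,p4,p8 = 1101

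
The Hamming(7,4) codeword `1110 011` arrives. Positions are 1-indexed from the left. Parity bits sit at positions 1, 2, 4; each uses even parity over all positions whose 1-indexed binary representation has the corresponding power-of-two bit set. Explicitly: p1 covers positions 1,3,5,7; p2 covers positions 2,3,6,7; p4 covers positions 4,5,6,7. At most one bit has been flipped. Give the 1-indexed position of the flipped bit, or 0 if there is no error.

s1: b1⊕b3⊕b5⊕b7 = 1⊕1⊕0⊕1 = 1
s2: b2⊕b3⊕b6⊕b7 = 1⊕1⊕1⊕1 = 0
s4: b4⊕b5⊕b6⊕b7 = 0⊕0⊕1⊕1 = 0
Syndrome (s4...s1) = 001 → position 1.

1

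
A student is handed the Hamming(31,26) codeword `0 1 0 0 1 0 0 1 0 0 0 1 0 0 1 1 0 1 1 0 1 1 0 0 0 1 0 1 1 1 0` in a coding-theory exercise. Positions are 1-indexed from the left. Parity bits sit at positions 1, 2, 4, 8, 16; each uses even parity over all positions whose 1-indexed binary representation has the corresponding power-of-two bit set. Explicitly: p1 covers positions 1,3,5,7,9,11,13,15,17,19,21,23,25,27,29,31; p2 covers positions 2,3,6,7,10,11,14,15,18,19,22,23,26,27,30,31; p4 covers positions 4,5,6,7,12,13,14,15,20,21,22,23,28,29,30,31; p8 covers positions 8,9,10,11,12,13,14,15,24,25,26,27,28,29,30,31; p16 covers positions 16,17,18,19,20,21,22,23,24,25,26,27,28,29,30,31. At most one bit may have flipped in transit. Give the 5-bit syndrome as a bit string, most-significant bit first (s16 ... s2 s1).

s1: b1⊕b3⊕b5⊕b7⊕b9⊕b11⊕b13⊕b15⊕b17⊕b19⊕b21⊕b23⊕b25⊕b27⊕b29⊕b31 = 0⊕0⊕1⊕0⊕0⊕0⊕0⊕1⊕0⊕1⊕1⊕0⊕0⊕0⊕1⊕0 = 1
s2: b2⊕b3⊕b6⊕b7⊕b10⊕b11⊕b14⊕b15⊕b18⊕b19⊕b22⊕b23⊕b26⊕b27⊕b30⊕b31 = 1⊕0⊕0⊕0⊕0⊕0⊕0⊕1⊕1⊕1⊕1⊕0⊕1⊕0⊕1⊕0 = 1
s4: b4⊕b5⊕b6⊕b7⊕b12⊕b13⊕b14⊕b15⊕b20⊕b21⊕b22⊕b23⊕b28⊕b29⊕b30⊕b31 = 0⊕1⊕0⊕0⊕1⊕0⊕0⊕1⊕0⊕1⊕1⊕0⊕1⊕1⊕1⊕0 = 0
s8: b8⊕b9⊕b10⊕b11⊕b12⊕b13⊕b14⊕b15⊕b24⊕b25⊕b26⊕b27⊕b28⊕b29⊕b30⊕b31 = 1⊕0⊕0⊕0⊕1⊕0⊕0⊕1⊕0⊕0⊕1⊕0⊕1⊕1⊕1⊕0 = 1
s16: b16⊕b17⊕b18⊕b19⊕b20⊕b21⊕b22⊕b23⊕b24⊕b25⊕b26⊕b27⊕b28⊕b29⊕b30⊕b31 = 1⊕0⊕1⊕1⊕0⊕1⊕1⊕0⊕0⊕0⊕1⊕0⊕1⊕1⊕1⊕0 = 1
Syndrome (s16...s1) = 11011 → position 27.

11011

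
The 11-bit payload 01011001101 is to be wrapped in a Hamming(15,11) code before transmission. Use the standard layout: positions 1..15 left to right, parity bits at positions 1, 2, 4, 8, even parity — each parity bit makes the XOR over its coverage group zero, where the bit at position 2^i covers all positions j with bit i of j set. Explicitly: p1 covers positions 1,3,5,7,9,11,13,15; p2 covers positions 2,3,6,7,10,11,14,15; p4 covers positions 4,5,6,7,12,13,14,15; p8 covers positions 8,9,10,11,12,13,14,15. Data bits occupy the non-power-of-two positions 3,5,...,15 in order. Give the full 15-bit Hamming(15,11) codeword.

100110101001101

Place data bits at non-power-of-two positions: b3=0, b5=1, b6=0, b7=1, b9=1, b10=0, b11=0, b12=1, b13=1, b14=0, b15=1.
p1 = XOR of data positions {3,5,7,9,11,13,15} = 0⊕1⊕1⊕1⊕0⊕1⊕1 = 1
p2 = XOR of data positions {3,6,7,10,11,14,15} = 0⊕0⊕1⊕0⊕0⊕0⊕1 = 0
p4 = XOR of data positions {5,6,7,12,13,14,15} = 1⊕0⊕1⊕1⊕1⊕0⊕1 = 1
p8 = XOR of data positions {9,10,11,12,13,14,15} = 1⊕0⊕0⊕1⊕1⊕0⊕1 = 0
Codeword b1..b15 = 100110101001101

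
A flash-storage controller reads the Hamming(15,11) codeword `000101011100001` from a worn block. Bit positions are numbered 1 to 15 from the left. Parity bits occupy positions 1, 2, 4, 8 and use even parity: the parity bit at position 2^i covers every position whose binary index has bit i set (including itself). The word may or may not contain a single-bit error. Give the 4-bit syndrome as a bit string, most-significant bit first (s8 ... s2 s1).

0110

s1: b1⊕b3⊕b5⊕b7⊕b9⊕b11⊕b13⊕b15 = 0⊕0⊕0⊕0⊕1⊕0⊕0⊕1 = 0
s2: b2⊕b3⊕b6⊕b7⊕b10⊕b11⊕b14⊕b15 = 0⊕0⊕1⊕0⊕1⊕0⊕0⊕1 = 1
s4: b4⊕b5⊕b6⊕b7⊕b12⊕b13⊕b14⊕b15 = 1⊕0⊕1⊕0⊕0⊕0⊕0⊕1 = 1
s8: b8⊕b9⊕b10⊕b11⊕b12⊕b13⊕b14⊕b15 = 1⊕1⊕1⊕0⊕0⊕0⊕0⊕1 = 0
Syndrome (s8...s1) = 0110 → position 6.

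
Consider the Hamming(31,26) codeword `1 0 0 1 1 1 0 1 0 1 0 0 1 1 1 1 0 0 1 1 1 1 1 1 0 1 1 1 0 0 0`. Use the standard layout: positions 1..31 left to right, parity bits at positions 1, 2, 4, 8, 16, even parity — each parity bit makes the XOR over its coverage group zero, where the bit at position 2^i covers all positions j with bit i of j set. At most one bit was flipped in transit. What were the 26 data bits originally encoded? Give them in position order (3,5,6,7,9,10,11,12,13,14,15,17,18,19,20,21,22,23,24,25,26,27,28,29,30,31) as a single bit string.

01100100101001111110111000

s1: b1⊕b3⊕b5⊕b7⊕b9⊕b11⊕b13⊕b15⊕b17⊕b19⊕b21⊕b23⊕b25⊕b27⊕b29⊕b31 = 1⊕0⊕1⊕0⊕0⊕0⊕1⊕1⊕0⊕1⊕1⊕1⊕0⊕1⊕0⊕0 = 0
s2: b2⊕b3⊕b6⊕b7⊕b10⊕b11⊕b14⊕b15⊕b18⊕b19⊕b22⊕b23⊕b26⊕b27⊕b30⊕b31 = 0⊕0⊕1⊕0⊕1⊕0⊕1⊕1⊕0⊕1⊕1⊕1⊕1⊕1⊕0⊕0 = 1
s4: b4⊕b5⊕b6⊕b7⊕b12⊕b13⊕b14⊕b15⊕b20⊕b21⊕b22⊕b23⊕b28⊕b29⊕b30⊕b31 = 1⊕1⊕1⊕0⊕0⊕1⊕1⊕1⊕1⊕1⊕1⊕1⊕1⊕0⊕0⊕0 = 1
s8: b8⊕b9⊕b10⊕b11⊕b12⊕b13⊕b14⊕b15⊕b24⊕b25⊕b26⊕b27⊕b28⊕b29⊕b30⊕b31 = 1⊕0⊕1⊕0⊕0⊕1⊕1⊕1⊕1⊕0⊕1⊕1⊕1⊕0⊕0⊕0 = 1
s16: b16⊕b17⊕b18⊕b19⊕b20⊕b21⊕b22⊕b23⊕b24⊕b25⊕b26⊕b27⊕b28⊕b29⊕b30⊕b31 = 1⊕0⊕0⊕1⊕1⊕1⊕1⊕1⊕1⊕0⊕1⊕1⊕1⊕0⊕0⊕0 = 0
Syndrome (s16...s1) = 01110 → position 14.
Flip bit 14: corrected codeword = 1001110101001011001111110111000
Data bits at positions 3,5,6,7,9,10,11,12,13,14,15,17,18,19,20,21,22,23,24,25,26,27,28,29,30,31: 01100100101001111110111000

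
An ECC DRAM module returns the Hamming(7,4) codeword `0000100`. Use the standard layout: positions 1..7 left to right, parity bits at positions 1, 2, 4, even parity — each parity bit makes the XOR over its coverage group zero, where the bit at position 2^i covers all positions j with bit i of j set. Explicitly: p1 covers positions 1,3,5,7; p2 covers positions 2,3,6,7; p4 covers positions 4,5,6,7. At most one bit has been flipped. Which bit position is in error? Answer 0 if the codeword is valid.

5

s1: b1⊕b3⊕b5⊕b7 = 0⊕0⊕1⊕0 = 1
s2: b2⊕b3⊕b6⊕b7 = 0⊕0⊕0⊕0 = 0
s4: b4⊕b5⊕b6⊕b7 = 0⊕1⊕0⊕0 = 1
Syndrome (s4...s1) = 101 → position 5.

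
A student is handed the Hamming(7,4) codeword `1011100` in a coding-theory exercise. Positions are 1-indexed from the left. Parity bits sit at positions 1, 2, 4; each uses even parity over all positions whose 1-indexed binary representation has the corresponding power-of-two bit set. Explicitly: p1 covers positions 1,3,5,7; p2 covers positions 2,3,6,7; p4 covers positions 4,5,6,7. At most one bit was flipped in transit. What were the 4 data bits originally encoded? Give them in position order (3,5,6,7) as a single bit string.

s1: b1⊕b3⊕b5⊕b7 = 1⊕1⊕1⊕0 = 1
s2: b2⊕b3⊕b6⊕b7 = 0⊕1⊕0⊕0 = 1
s4: b4⊕b5⊕b6⊕b7 = 1⊕1⊕0⊕0 = 0
Syndrome (s4...s1) = 011 → position 3.
Flip bit 3: corrected codeword = 1001100
Data bits at positions 3,5,6,7: 0100

0100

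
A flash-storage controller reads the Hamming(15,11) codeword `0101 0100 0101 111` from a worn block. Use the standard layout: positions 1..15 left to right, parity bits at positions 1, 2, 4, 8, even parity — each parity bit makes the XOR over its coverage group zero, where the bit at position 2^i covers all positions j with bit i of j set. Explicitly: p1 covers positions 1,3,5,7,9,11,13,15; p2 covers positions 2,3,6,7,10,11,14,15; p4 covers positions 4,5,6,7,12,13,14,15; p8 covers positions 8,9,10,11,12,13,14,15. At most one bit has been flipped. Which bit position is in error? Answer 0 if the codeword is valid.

10

s1: b1⊕b3⊕b5⊕b7⊕b9⊕b11⊕b13⊕b15 = 0⊕0⊕0⊕0⊕0⊕0⊕1⊕1 = 0
s2: b2⊕b3⊕b6⊕b7⊕b10⊕b11⊕b14⊕b15 = 1⊕0⊕1⊕0⊕1⊕0⊕1⊕1 = 1
s4: b4⊕b5⊕b6⊕b7⊕b12⊕b13⊕b14⊕b15 = 1⊕0⊕1⊕0⊕1⊕1⊕1⊕1 = 0
s8: b8⊕b9⊕b10⊕b11⊕b12⊕b13⊕b14⊕b15 = 0⊕0⊕1⊕0⊕1⊕1⊕1⊕1 = 1
Syndrome (s8...s1) = 1010 → position 10.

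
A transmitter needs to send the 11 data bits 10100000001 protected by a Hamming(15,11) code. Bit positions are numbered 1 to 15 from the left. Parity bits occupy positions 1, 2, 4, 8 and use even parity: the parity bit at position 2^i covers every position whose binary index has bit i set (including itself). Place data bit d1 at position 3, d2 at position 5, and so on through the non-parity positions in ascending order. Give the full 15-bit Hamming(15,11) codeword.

Place data bits at non-power-of-two positions: b3=1, b5=0, b6=1, b7=0, b9=0, b10=0, b11=0, b12=0, b13=0, b14=0, b15=1.
p1 = XOR of data positions {3,5,7,9,11,13,15} = 1⊕0⊕0⊕0⊕0⊕0⊕1 = 0
p2 = XOR of data positions {3,6,7,10,11,14,15} = 1⊕1⊕0⊕0⊕0⊕0⊕1 = 1
p4 = XOR of data positions {5,6,7,12,13,14,15} = 0⊕1⊕0⊕0⊕0⊕0⊕1 = 0
p8 = XOR of data positions {9,10,11,12,13,14,15} = 0⊕0⊕0⊕0⊕0⊕0⊕1 = 1
Codeword b1..b15 = 011001010000001

011001010000001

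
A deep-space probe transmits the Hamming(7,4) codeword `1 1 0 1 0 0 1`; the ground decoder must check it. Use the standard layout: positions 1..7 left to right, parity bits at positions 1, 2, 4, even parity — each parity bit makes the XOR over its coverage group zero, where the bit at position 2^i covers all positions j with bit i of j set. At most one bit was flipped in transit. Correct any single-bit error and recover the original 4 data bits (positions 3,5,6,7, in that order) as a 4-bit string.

0001

s1: b1⊕b3⊕b5⊕b7 = 1⊕0⊕0⊕1 = 0
s2: b2⊕b3⊕b6⊕b7 = 1⊕0⊕0⊕1 = 0
s4: b4⊕b5⊕b6⊕b7 = 1⊕0⊕0⊕1 = 0
Syndrome (s4...s1) = 000 → position 0 (no error).
No correction needed.
Data bits at positions 3,5,6,7: 0001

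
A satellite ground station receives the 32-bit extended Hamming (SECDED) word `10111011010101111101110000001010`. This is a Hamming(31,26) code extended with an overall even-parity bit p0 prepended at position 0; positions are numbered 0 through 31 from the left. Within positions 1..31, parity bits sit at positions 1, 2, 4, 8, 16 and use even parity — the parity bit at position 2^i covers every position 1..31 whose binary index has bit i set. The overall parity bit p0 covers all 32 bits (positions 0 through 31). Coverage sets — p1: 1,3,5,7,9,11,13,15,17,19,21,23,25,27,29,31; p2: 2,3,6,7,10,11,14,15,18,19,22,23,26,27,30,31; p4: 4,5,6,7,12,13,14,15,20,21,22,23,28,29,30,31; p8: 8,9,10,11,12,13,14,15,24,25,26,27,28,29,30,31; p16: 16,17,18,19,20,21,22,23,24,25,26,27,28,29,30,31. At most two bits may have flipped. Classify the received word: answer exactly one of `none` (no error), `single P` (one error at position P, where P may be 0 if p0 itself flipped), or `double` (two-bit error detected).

double

s1: b1⊕b3⊕b5⊕b7⊕b9⊕b11⊕b13⊕b15⊕b17⊕b19⊕b21⊕b23⊕b25⊕b27⊕b29⊕b31 = 0⊕1⊕0⊕1⊕1⊕1⊕1⊕1⊕1⊕1⊕1⊕0⊕0⊕0⊕0⊕0 = 1
s2: b2⊕b3⊕b6⊕b7⊕b10⊕b11⊕b14⊕b15⊕b18⊕b19⊕b22⊕b23⊕b26⊕b27⊕b30⊕b31 = 1⊕1⊕1⊕1⊕0⊕1⊕1⊕1⊕0⊕1⊕0⊕0⊕0⊕0⊕1⊕0 = 1
s4: b4⊕b5⊕b6⊕b7⊕b12⊕b13⊕b14⊕b15⊕b20⊕b21⊕b22⊕b23⊕b28⊕b29⊕b30⊕b31 = 1⊕0⊕1⊕1⊕0⊕1⊕1⊕1⊕1⊕1⊕0⊕0⊕1⊕0⊕1⊕0 = 0
s8: b8⊕b9⊕b10⊕b11⊕b12⊕b13⊕b14⊕b15⊕b24⊕b25⊕b26⊕b27⊕b28⊕b29⊕b30⊕b31 = 0⊕1⊕0⊕1⊕0⊕1⊕1⊕1⊕0⊕0⊕0⊕0⊕1⊕0⊕1⊕0 = 1
s16: b16⊕b17⊕b18⊕b19⊕b20⊕b21⊕b22⊕b23⊕b24⊕b25⊕b26⊕b27⊕b28⊕b29⊕b30⊕b31 = 1⊕1⊕0⊕1⊕1⊕1⊕0⊕0⊕0⊕0⊕0⊕0⊕1⊕0⊕1⊕0 = 1
Syndrome (s16...s1) = 11011 → position 27.
Overall parity (XOR of all 32 bits, including p0): 1⊕0⊕1⊕1⊕1⊕0⊕1⊕1⊕0⊕1⊕0⊕1⊕0⊕1⊕1⊕1⊕1⊕1⊕0⊕1⊕1⊕1⊕0⊕0⊕0⊕0⊕0⊕0⊕1⊕0⊕1⊕0 = 0
Overall=0, syndrome position=27 → double-bit error detected (uncorrectable).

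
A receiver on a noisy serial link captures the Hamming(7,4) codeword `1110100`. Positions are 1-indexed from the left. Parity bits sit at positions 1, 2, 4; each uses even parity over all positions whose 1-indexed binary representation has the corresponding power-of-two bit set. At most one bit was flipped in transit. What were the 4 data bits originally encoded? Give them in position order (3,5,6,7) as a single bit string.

1000

s1: b1⊕b3⊕b5⊕b7 = 1⊕1⊕1⊕0 = 1
s2: b2⊕b3⊕b6⊕b7 = 1⊕1⊕0⊕0 = 0
s4: b4⊕b5⊕b6⊕b7 = 0⊕1⊕0⊕0 = 1
Syndrome (s4...s1) = 101 → position 5.
Flip bit 5: corrected codeword = 1110000
Data bits at positions 3,5,6,7: 1000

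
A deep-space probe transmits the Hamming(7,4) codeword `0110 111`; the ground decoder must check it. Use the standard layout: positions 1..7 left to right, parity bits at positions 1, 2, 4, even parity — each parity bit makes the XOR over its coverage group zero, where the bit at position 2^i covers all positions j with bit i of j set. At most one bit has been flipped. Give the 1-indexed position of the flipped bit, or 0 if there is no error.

5

s1: b1⊕b3⊕b5⊕b7 = 0⊕1⊕1⊕1 = 1
s2: b2⊕b3⊕b6⊕b7 = 1⊕1⊕1⊕1 = 0
s4: b4⊕b5⊕b6⊕b7 = 0⊕1⊕1⊕1 = 1
Syndrome (s4...s1) = 101 → position 5.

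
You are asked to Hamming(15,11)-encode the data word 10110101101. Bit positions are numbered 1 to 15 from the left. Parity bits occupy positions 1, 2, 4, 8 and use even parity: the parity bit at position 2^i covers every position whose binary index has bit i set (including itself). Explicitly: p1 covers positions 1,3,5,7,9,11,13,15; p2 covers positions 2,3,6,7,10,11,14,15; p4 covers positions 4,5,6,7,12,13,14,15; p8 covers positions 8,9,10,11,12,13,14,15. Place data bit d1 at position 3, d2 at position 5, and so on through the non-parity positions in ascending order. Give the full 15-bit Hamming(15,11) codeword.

011101100101101

Place data bits at non-power-of-two positions: b3=1, b5=0, b6=1, b7=1, b9=0, b10=1, b11=0, b12=1, b13=1, b14=0, b15=1.
p1 = XOR of data positions {3,5,7,9,11,13,15} = 1⊕0⊕1⊕0⊕0⊕1⊕1 = 0
p2 = XOR of data positions {3,6,7,10,11,14,15} = 1⊕1⊕1⊕1⊕0⊕0⊕1 = 1
p4 = XOR of data positions {5,6,7,12,13,14,15} = 0⊕1⊕1⊕1⊕1⊕0⊕1 = 1
p8 = XOR of data positions {9,10,11,12,13,14,15} = 0⊕1⊕0⊕1⊕1⊕0⊕1 = 0
Codeword b1..b15 = 011101100101101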